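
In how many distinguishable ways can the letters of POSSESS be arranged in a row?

Letter multiplicities in POSSESS: E×1, O×1, P×1, S×4.
Dividing 7! = 5040 by 4! = 24 for the repeated letters gives 210.

210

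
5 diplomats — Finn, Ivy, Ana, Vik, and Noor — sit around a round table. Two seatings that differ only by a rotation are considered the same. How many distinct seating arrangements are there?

24

Seat Finn anywhere (absorbing the rotational symmetry), then permute the other 4: (4)! = 24.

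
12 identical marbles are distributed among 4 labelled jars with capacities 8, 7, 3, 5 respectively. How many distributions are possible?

Without the upper bounds there are C(15,3) = 455 ways to split 12 among 4 jars.
Subtract solutions that violate a single cap (substitute x_i' = x_i − (cap_i+1)): x_1 ≥ 9 gives C(6,3) = 20; x_2 ≥ 8 gives C(7,3) = 35; x_3 ≥ 4 gives C(11,3) = 165; x_4 ≥ 6 gives C(9,3) = 84. Together 304.
Add back pairs where two caps are both exceeded: 0 + 0 + 0 + 1 + 0 + 10 = 11.
By inclusion–exclusion the count is 455 − 304 + 11 = 162.

162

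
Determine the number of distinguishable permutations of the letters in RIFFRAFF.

RIFFRAFF has 8 letters with F appearing 4 times and R appearing twice.
Dividing 8! = 40320 by 4!·2! = 48 for the repeated letters gives 840.

840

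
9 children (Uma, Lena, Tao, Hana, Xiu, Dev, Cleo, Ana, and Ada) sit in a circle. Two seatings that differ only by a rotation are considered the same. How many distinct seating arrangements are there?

Seat Uma anywhere (absorbing the rotational symmetry), then permute the other 8: (8)! = 40320.

40320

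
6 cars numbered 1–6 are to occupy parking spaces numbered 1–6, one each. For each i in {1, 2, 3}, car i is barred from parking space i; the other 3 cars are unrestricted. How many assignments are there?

Let Aᵢ (for i ∈ {1, 2, 3}) be the placements that put car i in its forbidden parking space. Any j of these fix j positions, leaving (6−j)! ways to fill the rest, and there are C(3,j) ways to pick which j.
By inclusion–exclusion, the number of valid placements is Σ_{j=0}^{3} (−1)^j C(3,j)·(6−j)!.
Computing: 720 − 360 + 72 − 6 = 426.

426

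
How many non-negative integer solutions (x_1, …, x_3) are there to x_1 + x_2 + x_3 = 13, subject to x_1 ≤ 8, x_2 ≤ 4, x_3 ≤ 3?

Without the upper bounds there are C(15,2) = 105 ways to split 13 among 3 variables.
Subtract solutions that violate a single cap (substitute x_i' = x_i − (cap_i+1)): x_1 ≥ 9 gives C(6,2) = 15; x_2 ≥ 5 gives C(10,2) = 45; x_3 ≥ 4 gives C(11,2) = 55. Together 115.
Add back pairs where two caps are both exceeded: 0 + 1 + 15 = 16.
By inclusion–exclusion the count is 105 − 115 + 16 = 6.

6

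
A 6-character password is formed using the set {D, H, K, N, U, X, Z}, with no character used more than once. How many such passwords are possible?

With no repetition, fill the 6 characters in order: 7 choices, then 6, down to 2.
7 × 6 × 5 × 4 × 3 × 2 = 5040.

5040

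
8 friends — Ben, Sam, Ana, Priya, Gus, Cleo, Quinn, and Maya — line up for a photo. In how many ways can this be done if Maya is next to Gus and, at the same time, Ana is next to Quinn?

Treat {Maya,Gus} as one block (2 orders) and {Ana,Quinn} as another (2 orders).
That leaves 6 units to arrange: 2 × 2 × 6! = 4 × 720 = 2880.

2880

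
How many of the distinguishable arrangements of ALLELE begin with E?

20

With the first slot taken by E, it remains to arrange the other 5 letters (ALLLE).
Those 5 letters have L appearing 3 times, giving (5)!/(3!) = 20.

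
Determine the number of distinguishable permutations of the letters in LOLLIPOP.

LOLLIPOP has 8 letters with L appearing 3 times, O appearing twice, and P appearing twice.
The number of distinct arrangements is 8!/(3!·2!·2!) = 40320/24 = 1680.

1680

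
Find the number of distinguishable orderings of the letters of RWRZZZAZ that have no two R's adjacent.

630

Total arrangements of RWRZZZAZ: 8!/(4!·2!) = 840.
If the two R's are adjacent, glue them into one block, leaving 7 items to arrange: (7)!/(4!) = 210 ways.
Hence 840 − 210 = 630.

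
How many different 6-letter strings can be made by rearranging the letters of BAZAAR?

BAZAAR has 6 letters with A appearing 3 times.
So there are 6! / (3!) = 120 distinguishable arrangements.

120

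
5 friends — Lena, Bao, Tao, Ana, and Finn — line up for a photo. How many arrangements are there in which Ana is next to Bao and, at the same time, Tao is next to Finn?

24

Treat {Ana,Bao} as one block (2 orders) and {Tao,Finn} as another (2 orders).
That leaves 3 units to arrange: 2 × 2 × 3! = 4 × 6 = 24.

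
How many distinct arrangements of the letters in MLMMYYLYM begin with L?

280

Fix L in the first position and arrange the remaining 8 letters.
Those 8 letters have M appearing 4 times and Y appearing 3 times, giving (8)!/(4!·3!) = 280.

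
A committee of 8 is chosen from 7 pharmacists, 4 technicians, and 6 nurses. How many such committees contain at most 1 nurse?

Split by how many nurses are chosen (0 through 1).
Sum: C(6,0)·C(11,8) + C(6,1)·C(11,7) = 165 + 1980 = 2145.

2145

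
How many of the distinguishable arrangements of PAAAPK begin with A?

30

With the first slot taken by A, it remains to arrange the other 5 letters (PAAPK).
Those 5 letters have A appearing twice and P appearing twice, giving (5)!/(2!·2!) = 30.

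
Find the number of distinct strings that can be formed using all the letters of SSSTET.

60

Letter multiplicities in SSSTET: E×1, S×3, T×2.
The number of distinct arrangements is 6!/(3!·2!) = 720/12 = 60.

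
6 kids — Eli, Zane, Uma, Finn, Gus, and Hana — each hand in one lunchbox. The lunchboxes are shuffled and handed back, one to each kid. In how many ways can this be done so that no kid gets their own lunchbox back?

Count assignments avoiding every fixed point. For any j of the 6 kids fixed to their own lunchbox, the other 6−j can be arranged in (6−j)! ways.
By inclusion–exclusion this is Σ_{j=0}^{6} (−1)^j C(6,j)·(6−j)!.
Computing: 720 − 720 + 360 − 120 + 30 − 6 + 1 = 265.

265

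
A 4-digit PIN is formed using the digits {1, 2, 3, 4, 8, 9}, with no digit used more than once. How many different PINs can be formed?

360

Choose and order 4 of the 6 symbols: the first digit has 6 options, the next 5, then 4, 3.
That product is 6 × 5 × 4 × 3 = 360.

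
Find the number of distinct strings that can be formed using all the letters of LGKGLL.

60

LGKGLL has 6 letters with G appearing twice and L appearing 3 times.
The number of distinct arrangements is 6!/(3!·2!) = 720/12 = 60.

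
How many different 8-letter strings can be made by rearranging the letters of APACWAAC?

APACWAAC has 8 letters with A appearing 4 times and C appearing twice.
The number of distinct arrangements is 8!/(4!·2!) = 40320/48 = 840.

840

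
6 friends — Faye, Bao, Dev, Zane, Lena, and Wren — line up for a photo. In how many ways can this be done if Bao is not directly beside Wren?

480

Of the 6! = 720 arrangements, those with Bao and Wren adjacent number 2 × 5! = 240 (treat the pair as a block with 2 internal orders).
Complementary counting: 720 − 240 = 480.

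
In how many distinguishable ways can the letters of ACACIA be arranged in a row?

60

The 6 letters of ACACIA have repeats: A appearing 3 times and C appearing twice.
So there are 6! / (3!·2!) = 60 distinguishable arrangements.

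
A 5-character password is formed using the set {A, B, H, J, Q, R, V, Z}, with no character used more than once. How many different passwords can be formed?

Choose and order 5 of the 8 symbols: the first character has 8 options, the next 7, and so on down to 4.
That product is 8 × 7 × 6 × 5 × 4 = 6720.

6720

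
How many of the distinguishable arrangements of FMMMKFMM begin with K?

Fix K in the first position and arrange the remaining 7 letters.
Those 7 letters have F appearing twice and M appearing 5 times, giving (7)!/(5!·2!) = 21.

21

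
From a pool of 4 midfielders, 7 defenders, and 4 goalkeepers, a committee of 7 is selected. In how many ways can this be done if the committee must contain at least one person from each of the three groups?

5768

With no constraint there are C(15,7) = 6435 possible selections.
Selections missing a whole group: no midfielders → C(11,7) = 330; no defenders → C(8,7) = 8; no goalkeepers → C(11,7) = 330.
Add back selections omitting two groups (i.e. drawn from a single group): C(4,7) + C(7,7) + C(4,7) = 1.
By inclusion–exclusion: 6435 − 668 + 1 = 5768.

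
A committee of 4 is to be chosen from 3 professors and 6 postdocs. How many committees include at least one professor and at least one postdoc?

111

Unrestricted: C(9,4) = 126 ways to pick any 4 of the 9.
Selections missing a whole group: no professors → C(6,4) = 15; no postdocs → C(3,4) = 0.
Both groups omitted at once is impossible, so 126 − 15 = 111.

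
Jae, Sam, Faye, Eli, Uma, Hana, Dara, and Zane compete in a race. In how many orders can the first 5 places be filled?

6720

There are 8 choices for 1st place, 7 for 2nd, and so on down to 4 for position 5.
That gives 8 × 7 × 6 × 5 × 4 = 6720.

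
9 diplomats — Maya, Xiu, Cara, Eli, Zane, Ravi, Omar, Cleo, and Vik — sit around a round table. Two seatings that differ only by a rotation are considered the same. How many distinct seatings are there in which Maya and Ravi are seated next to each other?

10080

Glue Maya and Ravi into a block (2 internal orders). Seating 8 units around a circle gives (7)! arrangements.
So 2 × (7)! = 2 × 5040 = 10080.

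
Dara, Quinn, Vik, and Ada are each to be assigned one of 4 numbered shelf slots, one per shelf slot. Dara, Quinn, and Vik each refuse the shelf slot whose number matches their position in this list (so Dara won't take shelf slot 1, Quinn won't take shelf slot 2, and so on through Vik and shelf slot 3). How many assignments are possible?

11

Let Aᵢ (for i ∈ {1, 2, 3}) be the placements that put person i in their forbidden shelf slot. Any j of these fix j positions, leaving (4−j)! ways to fill the rest, and there are C(3,j) ways to pick which j.
By inclusion–exclusion, the number of valid placements is Σ_{j=0}^{3} (−1)^j C(3,j)·(4−j)!.
Computing: 24 − 18 + 6 − 1 = 11.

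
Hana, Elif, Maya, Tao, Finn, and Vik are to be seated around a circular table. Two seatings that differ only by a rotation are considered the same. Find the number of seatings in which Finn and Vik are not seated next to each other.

All circular seatings of 6 people number (5)! = 120.
Those with Finn next to Vik: fuse the pair into one unit and seat 5 units around a circle — 2·(4)! = 48.
Subtracting, 120 − 48 = 72.

72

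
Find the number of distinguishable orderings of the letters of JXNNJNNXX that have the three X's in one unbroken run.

105

Treat the 3 copies of X as a single block. The multiset to arrange is then {XXX, J, J, N, N, N, N}, 7 items in all.
That gives (7)!/(4!·2!) = 105 arrangements.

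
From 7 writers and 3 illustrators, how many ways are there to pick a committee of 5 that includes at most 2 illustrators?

Split by how many illustrators are chosen (0 through 2).
Sum: C(3,0)·C(7,5) + C(3,1)·C(7,4) + C(3,2)·C(7,3) = 21 + 105 + 105 = 231.

231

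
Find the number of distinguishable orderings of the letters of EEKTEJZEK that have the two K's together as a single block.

1680

Treat the 2 copies of K as a single block. The multiset to arrange is then {KK, E, E, E, E, J, T, Z}, 8 items in all.
That gives (8)!/(4!) = 1680 arrangements.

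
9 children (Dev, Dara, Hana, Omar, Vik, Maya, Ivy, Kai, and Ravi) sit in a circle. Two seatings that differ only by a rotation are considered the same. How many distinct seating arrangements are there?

40320

Fix one person's seat to break rotational symmetry; the remaining 8 people can be arranged in (8)! = 40320 ways.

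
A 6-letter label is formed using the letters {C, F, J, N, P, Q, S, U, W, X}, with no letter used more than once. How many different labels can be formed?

This is a permutation of 6 out of 10: P(10,6) = 10!/4!.
That product is 10 × 9 × 8 × 7 × 6 × 5 = 151200.

151200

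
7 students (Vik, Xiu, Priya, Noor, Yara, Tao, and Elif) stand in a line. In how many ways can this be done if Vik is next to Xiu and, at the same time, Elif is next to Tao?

480

Treat {Vik,Xiu} as one block (2 orders) and {Elif,Tao} as another (2 orders).
That leaves 5 units to arrange: 2 × 2 × 5! = 4 × 120 = 480.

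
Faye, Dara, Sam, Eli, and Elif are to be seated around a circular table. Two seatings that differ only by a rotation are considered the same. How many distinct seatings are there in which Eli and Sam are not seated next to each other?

12

Without the restriction there are (4)! = 24 seatings.
Those with Eli next to Sam: fuse the pair into one unit and seat 4 units around a circle — 2·(3)! = 12.
Subtracting, 24 − 12 = 12.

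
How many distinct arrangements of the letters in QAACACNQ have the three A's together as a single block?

180

Treat the 3 copies of A as a single block. The multiset to arrange is then {AAA, C, C, N, Q, Q}, 6 items in all.
That gives (6)!/(2!·2!) = 180 arrangements.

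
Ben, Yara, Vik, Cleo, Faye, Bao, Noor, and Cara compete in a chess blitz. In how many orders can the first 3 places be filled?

There are 8 choices for 1st place, 7 for 2nd, and 6 for 3rd.
That gives 8 × 7 × 6 = 336.

336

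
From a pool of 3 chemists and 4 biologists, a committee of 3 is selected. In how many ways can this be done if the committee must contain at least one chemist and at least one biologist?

30

Unrestricted: C(7,3) = 35 ways to pick any 3 of the 7.
Selections missing a whole group: no chemists → C(4,3) = 4; no biologists → C(3,3) = 1.
Both groups omitted at once is impossible, so 35 − 5 = 30.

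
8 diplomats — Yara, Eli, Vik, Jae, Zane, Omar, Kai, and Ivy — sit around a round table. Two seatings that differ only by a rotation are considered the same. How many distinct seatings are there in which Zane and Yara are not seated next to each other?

All circular seatings of 8 people number (7)! = 5040.
Seatings with Zane beside Yara: treat them as a block with 2 internal orders, giving 2 × (6)! = 1440.
Subtracting, 5040 − 1440 = 3600.

3600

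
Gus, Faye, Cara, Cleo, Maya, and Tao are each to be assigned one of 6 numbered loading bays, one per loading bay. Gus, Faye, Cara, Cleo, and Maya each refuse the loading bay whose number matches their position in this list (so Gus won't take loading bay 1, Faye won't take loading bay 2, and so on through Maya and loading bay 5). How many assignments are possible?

Let Aᵢ (for 1 ≤ i ≤ 5) be the placements that put person i in their forbidden loading bay. Any j of these fix j positions, leaving (6−j)! ways to fill the rest, and there are C(5,j) ways to pick which j.
By inclusion–exclusion, the number of valid placements is Σ_{j=0}^{5} (−1)^j C(5,j)·(6−j)!.
Computing: 720 − 600 + 240 − 60 + 10 − 1 = 309.

309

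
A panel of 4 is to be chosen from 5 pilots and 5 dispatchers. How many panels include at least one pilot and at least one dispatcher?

Total 4-person selections from all 10: C(10,4) = 210.
Selections missing a whole group: no pilots → C(5,4) = 5; no dispatchers → C(5,4) = 5.
Both groups omitted at once is impossible, so 210 − 10 = 200.

200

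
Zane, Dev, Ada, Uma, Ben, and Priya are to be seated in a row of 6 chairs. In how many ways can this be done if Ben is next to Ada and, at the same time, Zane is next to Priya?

Treat {Ben,Ada} as one block (2 orders) and {Zane,Priya} as another (2 orders).
That leaves 4 units to arrange: 2 × 2 × 4! = 4 × 24 = 96.

96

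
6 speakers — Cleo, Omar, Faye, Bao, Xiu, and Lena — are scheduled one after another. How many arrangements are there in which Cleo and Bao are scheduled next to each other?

240

Glue Cleo and Bao into one block (2 internal orders), leaving 5 units to arrange in a row.
That gives 2 × 5! = 2 × 120 = 240.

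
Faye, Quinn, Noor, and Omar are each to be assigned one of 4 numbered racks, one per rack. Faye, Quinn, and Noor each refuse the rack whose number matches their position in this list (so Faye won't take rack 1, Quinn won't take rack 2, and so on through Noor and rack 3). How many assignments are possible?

Let Aᵢ (for i ∈ {1, 2, 3}) be the placements that put person i in their forbidden rack. Any j of these fix j positions, leaving (4−j)! ways to fill the rest, and there are C(3,j) ways to pick which j.
By inclusion–exclusion, the number of valid placements is Σ_{j=0}^{3} (−1)^j C(3,j)·(4−j)!.
Computing: 24 − 18 + 6 − 1 = 11.

11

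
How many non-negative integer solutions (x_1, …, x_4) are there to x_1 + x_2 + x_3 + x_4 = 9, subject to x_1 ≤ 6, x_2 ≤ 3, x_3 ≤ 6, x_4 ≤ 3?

Without the upper bounds there are C(12,3) = 220 ways to split 9 among 4 variables.
Subtract solutions that violate a single cap (substitute x_i' = x_i − (cap_i+1)): x_1 ≥ 7 gives C(5,3) = 10; x_2 ≥ 4 gives C(8,3) = 56; x_3 ≥ 7 gives C(5,3) = 10; x_4 ≥ 4 gives C(8,3) = 56. Together 132.
Add back pairs where two caps are both exceeded: 0 + 0 + 0 + 0 + 4 + 0 = 4.
By inclusion–exclusion the count is 220 − 132 + 4 = 92.

92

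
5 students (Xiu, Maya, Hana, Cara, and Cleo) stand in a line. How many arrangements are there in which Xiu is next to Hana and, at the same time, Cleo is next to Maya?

Treat {Xiu,Hana} as one block (2 orders) and {Cleo,Maya} as another (2 orders).
That leaves 3 units to arrange: 2 × 2 × 3! = 4 × 6 = 24.

24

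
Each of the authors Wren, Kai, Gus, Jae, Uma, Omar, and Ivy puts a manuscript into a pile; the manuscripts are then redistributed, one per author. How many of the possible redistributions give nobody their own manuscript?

1854

Count assignments avoiding every fixed point. For any j of the 7 authors fixed to their own manuscript, the other 7−j can be arranged in (7−j)! ways.
By inclusion–exclusion this is Σ_{j=0}^{7} (−1)^j C(7,j)·(7−j)!.
Computing: 5040 − 5040 + 2520 − 840 + 210 − 42 + 7 − 1 = 1854.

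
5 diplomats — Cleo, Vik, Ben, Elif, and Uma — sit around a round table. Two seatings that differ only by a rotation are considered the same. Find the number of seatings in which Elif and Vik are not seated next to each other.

Without the restriction there are (4)! = 24 seatings.
Those with Elif next to Vik: fuse the pair into one unit and seat 4 units around a circle — 2·(3)! = 12.
Subtracting, 24 − 12 = 12.

12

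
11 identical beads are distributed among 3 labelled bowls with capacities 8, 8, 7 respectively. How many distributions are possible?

56

Without the upper bounds there are C(13,2) = 78 ways to split 11 among 3 bowls.
Subtract solutions that violate a single cap (substitute x_i' = x_i − (cap_i+1)): x_1 ≥ 9 gives C(4,2) = 6; x_2 ≥ 9 gives C(4,2) = 6; x_3 ≥ 8 gives C(5,2) = 10. Together 22.
No two caps can be exceeded simultaneously, so the pair terms are all 0.
By inclusion–exclusion the count is 78 − 22 + 0 = 56.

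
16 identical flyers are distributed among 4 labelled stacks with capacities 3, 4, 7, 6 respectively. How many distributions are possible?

By stars and bars, unrestricted non-negative solutions to x_1+…+x_4 = 16 number C(16+3,3) = 969.
Subtract solutions that violate a single cap (substitute x_i' = x_i − (cap_i+1)): x_1 ≥ 4 gives C(15,3) = 455; x_2 ≥ 5 gives C(14,3) = 364; x_3 ≥ 8 gives C(11,3) = 165; x_4 ≥ 7 gives C(12,3) = 220. Together 1204.
Add back pairs where two caps are both exceeded: 120 + 35 + 56 + 20 + 35 + 4 = 270.
Subtract triples: 0 + 1 + 0 + 0 = 1.
By inclusion–exclusion the count is 969 − 1204 + 270 − 1 = 34.

34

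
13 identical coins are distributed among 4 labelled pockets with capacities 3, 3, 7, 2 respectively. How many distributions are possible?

Without the upper bounds there are C(16,3) = 560 ways to split 13 among 4 pockets.
Subtract solutions that violate a single cap (substitute x_i' = x_i − (cap_i+1)): x_1 ≥ 4 gives C(12,3) = 220; x_2 ≥ 4 gives C(12,3) = 220; x_3 ≥ 8 gives C(8,3) = 56; x_4 ≥ 3 gives C(13,3) = 286. Together 782.
Add back pairs where two caps are both exceeded: 56 + 4 + 84 + 4 + 84 + 10 = 242.
Subtract triples: 0 + 10 + 0 + 0 = 10.
By inclusion–exclusion the count is 560 − 782 + 242 − 10 = 10.

10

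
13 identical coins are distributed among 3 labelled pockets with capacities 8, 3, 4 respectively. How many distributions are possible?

By stars and bars, unrestricted non-negative solutions to x_1+…+x_3 = 13 number C(13+2,2) = 105.
Subtract solutions that violate a single cap (substitute x_i' = x_i − (cap_i+1)): x_1 ≥ 9 gives C(6,2) = 15; x_2 ≥ 4 gives C(11,2) = 55; x_3 ≥ 5 gives C(10,2) = 45. Together 115.
Add back pairs where two caps are both exceeded: 1 + 0 + 15 = 16.
By inclusion–exclusion the count is 105 − 115 + 16 = 6.

6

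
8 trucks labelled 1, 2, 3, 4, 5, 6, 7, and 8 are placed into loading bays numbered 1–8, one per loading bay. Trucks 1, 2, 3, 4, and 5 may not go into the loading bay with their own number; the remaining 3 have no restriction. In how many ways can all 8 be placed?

21234

Let Aᵢ (for 1 ≤ i ≤ 5) be the placements that put truck i in its forbidden loading bay. Any j of these fix j positions, leaving (8−j)! ways to fill the rest, and there are C(5,j) ways to pick which j.
By inclusion–exclusion, the number of valid placements is Σ_{j=0}^{5} (−1)^j C(5,j)·(8−j)!.
Computing: 40320 − 25200 + 7200 − 1200 + 120 − 6 = 21234.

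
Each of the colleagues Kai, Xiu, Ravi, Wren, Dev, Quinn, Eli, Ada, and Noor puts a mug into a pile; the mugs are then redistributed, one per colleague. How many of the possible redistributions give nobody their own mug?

133496

This is the derangement count D_9: permutations of 9 items with no fixed point.
By inclusion–exclusion this is Σ_{j=0}^{9} (−1)^j C(9,j)·(9−j)!.
Computing: 362880 − 362880 + 181440 − 60480 + 15120 − 3024 + 504 − 72 + 9 − 1 = 133496.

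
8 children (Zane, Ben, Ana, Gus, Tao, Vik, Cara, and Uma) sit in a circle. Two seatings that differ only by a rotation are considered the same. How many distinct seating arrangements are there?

Seat Zane anywhere (absorbing the rotational symmetry), then permute the other 7: (7)! = 5040.

5040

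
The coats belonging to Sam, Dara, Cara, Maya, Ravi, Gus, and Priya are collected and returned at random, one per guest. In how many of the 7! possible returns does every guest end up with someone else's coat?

Count assignments avoiding every fixed point. For any j of the 7 guests fixed to their own coat, the other 7−j can be arranged in (7−j)! ways.
By inclusion–exclusion this is Σ_{j=0}^{7} (−1)^j C(7,j)·(7−j)!.
Computing: 5040 − 5040 + 2520 − 840 + 210 − 42 + 7 − 1 = 1854.

1854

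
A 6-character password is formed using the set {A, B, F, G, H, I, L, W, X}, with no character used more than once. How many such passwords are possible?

60480

Choose and order 6 of the 9 symbols: the first character has 9 options, the next 8, and so on down to 4.
That product is 9 × 8 × 7 × 6 × 5 × 4 = 60480.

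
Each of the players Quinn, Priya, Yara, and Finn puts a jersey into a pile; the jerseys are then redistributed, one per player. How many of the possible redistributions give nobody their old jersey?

This is the derangement count D_4: permutations of 4 items with no fixed point.
By inclusion–exclusion this is Σ_{j=0}^{4} (−1)^j C(4,j)·(4−j)!.
Computing: 24 − 24 + 12 − 4 + 1 = 9.

9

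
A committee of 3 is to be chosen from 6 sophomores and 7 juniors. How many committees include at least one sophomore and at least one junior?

231

Total 3-person selections from all 13: C(13,3) = 286.
Subtract selections that omit an entire group: no sophomores → C(7,3) = 35; no juniors → C(6,3) = 20.
Both groups omitted at once is impossible, so 286 − 55 = 231.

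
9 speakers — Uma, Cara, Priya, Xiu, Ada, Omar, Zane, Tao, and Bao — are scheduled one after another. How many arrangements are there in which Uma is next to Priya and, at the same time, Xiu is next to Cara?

Treat {Uma,Priya} as one block (2 orders) and {Xiu,Cara} as another (2 orders).
That leaves 7 units to arrange: 2 × 2 × 7! = 4 × 5040 = 20160.

20160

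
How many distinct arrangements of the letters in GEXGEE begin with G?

With the first slot taken by G, it remains to arrange the other 5 letters (EXGEE).
Those 5 letters have E appearing 3 times, giving (5)!/(3!) = 20.

20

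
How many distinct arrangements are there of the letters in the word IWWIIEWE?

Letter multiplicities in IWWIIEWE: E×2, I×3, W×3.
So there are 8! / (3!·3!·2!) = 560 distinguishable arrangements.

560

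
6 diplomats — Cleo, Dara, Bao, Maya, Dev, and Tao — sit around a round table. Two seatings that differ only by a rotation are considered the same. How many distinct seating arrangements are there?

Fix one person's seat to break rotational symmetry; the remaining 5 people can be arranged in (5)! = 120 ways.

120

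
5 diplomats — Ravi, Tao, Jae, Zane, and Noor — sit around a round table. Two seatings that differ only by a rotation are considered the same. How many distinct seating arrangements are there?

Fix one person's seat to break rotational symmetry; the remaining 4 people can be arranged in (4)! = 24 ways.

24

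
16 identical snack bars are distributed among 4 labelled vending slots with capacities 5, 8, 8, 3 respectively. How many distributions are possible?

Without the upper bounds there are C(19,3) = 969 ways to split 16 among 4 vending slots.
Subtract solutions that violate a single cap (substitute x_i' = x_i − (cap_i+1)): x_1 ≥ 6 gives C(13,3) = 286; x_2 ≥ 9 gives C(10,3) = 120; x_3 ≥ 9 gives C(10,3) = 120; x_4 ≥ 4 gives C(15,3) = 455. Together 981.
Add back pairs where two caps are both exceeded: 4 + 4 + 84 + 0 + 20 + 20 = 132.
By inclusion–exclusion the count is 969 − 981 + 132 = 120.

120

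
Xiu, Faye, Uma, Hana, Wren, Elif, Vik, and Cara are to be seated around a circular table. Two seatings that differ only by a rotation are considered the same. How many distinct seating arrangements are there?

5040

Seat Xiu anywhere (absorbing the rotational symmetry), then permute the other 7: (7)! = 5040.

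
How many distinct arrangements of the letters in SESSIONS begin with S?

With the first slot taken by S, it remains to arrange the other 7 letters (ESSIONS).
Those 7 letters have S appearing 3 times, giving (7)!/(3!) = 840.

840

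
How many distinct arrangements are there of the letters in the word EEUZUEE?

The 7 letters of EEUZUEE have repeats: E appearing 4 times and U appearing twice.
Dividing 7! = 5040 by 4!·2! = 48 for the repeated letters gives 105.

105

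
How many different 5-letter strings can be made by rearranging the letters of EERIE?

20

Letter multiplicities in EERIE: E×3, I×1, R×1.
The number of distinct arrangements is 5!/(3!) = 120/6 = 20.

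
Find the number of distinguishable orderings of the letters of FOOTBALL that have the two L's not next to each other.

7560

Total arrangements of FOOTBALL: 8!/(2!·2!) = 10080.
If the two L's are adjacent, glue them into one block, leaving 7 items to arrange: (7)!/(2!) = 2520 ways.
Subtracting, 10080 − 2520 = 7560 arrangements keep the L's apart.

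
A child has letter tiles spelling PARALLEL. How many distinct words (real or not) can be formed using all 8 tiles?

PARALLEL has 8 letters with A appearing twice and L appearing 3 times.
So there are 8! / (3!·2!) = 3360 distinguishable arrangements.

3360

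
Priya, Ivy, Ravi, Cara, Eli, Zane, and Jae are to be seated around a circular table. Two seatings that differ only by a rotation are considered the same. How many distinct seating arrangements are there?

720

Seat Priya anywhere (absorbing the rotational symmetry), then permute the other 6: (6)! = 720.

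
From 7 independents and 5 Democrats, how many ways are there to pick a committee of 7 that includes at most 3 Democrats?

596

Split by how many Democrats are chosen (0 through 3).
Sum: C(5,0)·C(7,7) + C(5,1)·C(7,6) + C(5,2)·C(7,5) + C(5,3)·C(7,4) = 1 + 35 + 210 + 350 = 596.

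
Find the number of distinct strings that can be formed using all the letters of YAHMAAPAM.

The 9 letters of YAHMAAPAM have repeats: A appearing 4 times and M appearing twice.
Dividing 9! = 362880 by 4!·2! = 48 for the repeated letters gives 7560.

7560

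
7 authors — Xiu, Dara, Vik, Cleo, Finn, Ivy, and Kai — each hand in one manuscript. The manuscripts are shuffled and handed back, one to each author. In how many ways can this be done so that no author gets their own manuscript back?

1854

Count assignments avoiding every fixed point. For any j of the 7 authors fixed to their own manuscript, the other 7−j can be arranged in (7−j)! ways.
By inclusion–exclusion this is Σ_{j=0}^{7} (−1)^j C(7,j)·(7−j)!.
Computing: 5040 − 5040 + 2520 − 840 + 210 − 42 + 7 − 1 = 1854.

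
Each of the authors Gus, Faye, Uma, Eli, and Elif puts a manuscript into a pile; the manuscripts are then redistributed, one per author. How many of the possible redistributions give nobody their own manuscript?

44

Count assignments avoiding every fixed point. For any j of the 5 authors fixed to their own manuscript, the other 5−j can be arranged in (5−j)! ways.
By inclusion–exclusion this is Σ_{j=0}^{5} (−1)^j C(5,j)·(5−j)!.
Computing: 120 − 120 + 60 − 20 + 5 − 1 = 44.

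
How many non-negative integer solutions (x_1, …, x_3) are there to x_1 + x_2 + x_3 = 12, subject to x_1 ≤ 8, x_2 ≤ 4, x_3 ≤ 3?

10

Ignoring the caps, the number of non-negative solutions to x_1+…+x_3 = 12 is C(14,2) = 91.
Subtract solutions that violate a single cap (substitute x_i' = x_i − (cap_i+1)): x_1 ≥ 9 gives C(5,2) = 10; x_2 ≥ 5 gives C(9,2) = 36; x_3 ≥ 4 gives C(10,2) = 45. Together 91.
Add back pairs where two caps are both exceeded: 0 + 0 + 10 = 10.
By inclusion–exclusion the count is 91 − 91 + 10 = 10.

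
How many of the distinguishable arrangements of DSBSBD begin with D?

30

With the first slot taken by D, it remains to arrange the other 5 letters (SBSBD).
Those 5 letters have B appearing twice and S appearing twice, giving (5)!/(2!·2!) = 30.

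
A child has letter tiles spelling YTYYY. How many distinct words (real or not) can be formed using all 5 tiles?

5

The 5 letters of YTYYY have repeats: Y appearing 4 times.
Dividing 5! = 120 by 4! = 24 for the repeated letters gives 5.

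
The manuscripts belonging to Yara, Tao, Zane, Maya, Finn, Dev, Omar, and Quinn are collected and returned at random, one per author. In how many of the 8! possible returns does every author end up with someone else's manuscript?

14833

This is the derangement count D_8: permutations of 8 items with no fixed point.
By inclusion–exclusion this is Σ_{j=0}^{8} (−1)^j C(8,j)·(8−j)!.
Computing: 40320 − 40320 + 20160 − 6720 + 1680 − 336 + 56 − 8 + 1 = 14833.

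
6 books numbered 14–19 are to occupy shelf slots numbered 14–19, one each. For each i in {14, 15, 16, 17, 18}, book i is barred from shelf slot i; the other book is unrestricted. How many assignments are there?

309

Let Aᵢ (for 14 ≤ i ≤ 18) be the placements that put book i in its forbidden shelf slot. Any j of these fix j positions, leaving (6−j)! ways to fill the rest, and there are C(5,j) ways to pick which j.
By inclusion–exclusion, the number of valid placements is Σ_{j=0}^{5} (−1)^j C(5,j)·(6−j)!.
Computing: 720 − 600 + 240 − 60 + 10 − 1 = 309.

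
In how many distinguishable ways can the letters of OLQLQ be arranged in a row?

30

Letter multiplicities in OLQLQ: L×2, O×1, Q×2.
Dividing 5! = 120 by 2!·2! = 4 for the repeated letters gives 30.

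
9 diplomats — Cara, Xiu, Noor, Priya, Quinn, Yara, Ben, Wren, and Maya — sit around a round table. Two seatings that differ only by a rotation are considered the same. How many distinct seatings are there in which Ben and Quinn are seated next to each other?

Glue Ben and Quinn into a block (2 internal orders). Seating 8 units around a circle gives (7)! arrangements.
So 2 × (7)! = 2 × 5040 = 10080.

10080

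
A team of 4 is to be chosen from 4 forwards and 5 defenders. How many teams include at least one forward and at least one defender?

120

Unrestricted: C(9,4) = 126 ways to pick any 4 of the 9.
Subtract selections that omit an entire group: no forwards → C(5,4) = 5; no defenders → C(4,4) = 1.
Both groups omitted at once is impossible, so 126 − 6 = 120.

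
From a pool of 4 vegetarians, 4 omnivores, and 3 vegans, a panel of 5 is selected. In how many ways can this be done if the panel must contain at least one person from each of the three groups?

364

Unrestricted: C(11,5) = 462 ways to pick any 5 of the 11.
Selections missing a whole group: no vegetarians → C(7,5) = 21; no omnivores → C(7,5) = 21; no vegans → C(8,5) = 56.
Add back selections omitting two groups (i.e. drawn from a single group): C(4,5) + C(4,5) + C(3,5) = 0.
By inclusion–exclusion: 462 − 98 + 0 = 364.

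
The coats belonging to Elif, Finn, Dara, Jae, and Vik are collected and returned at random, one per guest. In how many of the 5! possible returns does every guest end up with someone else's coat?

44

Count assignments avoiding every fixed point. For any j of the 5 guests fixed to their own coat, the other 5−j can be arranged in (5−j)! ways.
By inclusion–exclusion this is Σ_{j=0}^{5} (−1)^j C(5,j)·(5−j)!.
Computing: 120 − 120 + 60 − 20 + 5 − 1 = 44.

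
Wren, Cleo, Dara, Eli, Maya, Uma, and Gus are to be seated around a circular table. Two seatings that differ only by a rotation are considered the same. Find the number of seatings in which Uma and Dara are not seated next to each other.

480

All circular seatings of 7 people number (6)! = 720.
Seatings with Uma beside Dara: treat them as a block with 2 internal orders, giving 2 × (5)! = 240.
Subtracting, 720 − 240 = 480.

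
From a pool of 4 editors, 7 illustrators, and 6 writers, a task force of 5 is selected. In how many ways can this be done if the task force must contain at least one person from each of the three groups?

Total 5-person selections from all 17: C(17,5) = 6188.
Subtract selections that omit an entire group: no editors → C(13,5) = 1287; no illustrators → C(10,5) = 252; no writers → C(11,5) = 462.
Add back selections omitting two groups (i.e. drawn from a single group): C(4,5) + C(7,5) + C(6,5) = 27.
By inclusion–exclusion: 6188 − 2001 + 27 = 4214.

4214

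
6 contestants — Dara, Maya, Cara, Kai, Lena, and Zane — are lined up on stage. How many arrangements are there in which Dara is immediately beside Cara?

Treat {Dara, Cara} as a single unit. There are 5 units to order, and the pair itself can be ordered 2 ways.
That gives 2 × 5! = 2 × 120 = 240.

240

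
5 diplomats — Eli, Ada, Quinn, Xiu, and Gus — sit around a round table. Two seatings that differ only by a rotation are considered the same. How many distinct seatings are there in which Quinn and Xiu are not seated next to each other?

12

All circular seatings of 5 people number (4)! = 24.
Those with Quinn next to Xiu: fuse the pair into one unit and seat 4 units around a circle — 2·(3)! = 12.
Subtracting, 24 − 12 = 12.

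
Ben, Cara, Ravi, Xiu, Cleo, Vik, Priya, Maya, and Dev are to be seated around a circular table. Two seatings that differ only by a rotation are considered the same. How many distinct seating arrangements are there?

40320

Seat Ben anywhere (absorbing the rotational symmetry), then permute the other 8: (8)! = 40320.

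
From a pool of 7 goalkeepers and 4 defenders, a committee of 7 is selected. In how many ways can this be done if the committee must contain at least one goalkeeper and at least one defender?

With no constraint there are C(11,7) = 330 possible selections.
Subtract selections that omit an entire group: no goalkeepers → C(4,7) = 0; no defenders → C(7,7) = 1.
Both groups omitted at once is impossible, so 330 − 1 = 329.

329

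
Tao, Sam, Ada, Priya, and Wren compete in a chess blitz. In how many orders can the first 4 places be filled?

120

There are 5 choices for 1st place, 4 for 2nd, and so on down to 2 for position 4.
That gives 5 × 4 × 3 × 2 = 120.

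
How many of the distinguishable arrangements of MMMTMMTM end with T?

Fix T in the last position and arrange the remaining 7 letters.
Those 7 letters have M appearing 6 times, giving (7)!/(6!) = 7.

7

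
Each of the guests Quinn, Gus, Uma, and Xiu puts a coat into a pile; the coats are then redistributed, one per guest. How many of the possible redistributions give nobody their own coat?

9

This is the derangement count D_4: permutations of 4 items with no fixed point.
By inclusion–exclusion this is Σ_{j=0}^{4} (−1)^j C(4,j)·(4−j)!.
Computing: 24 − 24 + 12 − 4 + 1 = 9.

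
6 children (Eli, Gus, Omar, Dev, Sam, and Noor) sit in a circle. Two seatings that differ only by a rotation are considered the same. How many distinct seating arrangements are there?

120

Seat Eli anywhere (absorbing the rotational symmetry), then permute the other 5: (5)! = 120.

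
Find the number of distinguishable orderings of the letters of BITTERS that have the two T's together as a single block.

Treat the 2 copies of T as a single block. The multiset to arrange is then {TT, B, E, I, R, S}, 6 items in all.
All 6 items are distinct, so there are (6)! = 720 arrangements.

720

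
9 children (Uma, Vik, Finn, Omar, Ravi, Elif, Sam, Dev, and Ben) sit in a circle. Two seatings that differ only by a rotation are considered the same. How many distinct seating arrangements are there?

Fix one person's seat to break rotational symmetry; the remaining 8 people can be arranged in (8)! = 40320 ways.

40320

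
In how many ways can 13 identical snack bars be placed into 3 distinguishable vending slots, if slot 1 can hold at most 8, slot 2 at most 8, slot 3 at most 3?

22

By stars and bars, unrestricted non-negative solutions to x_1+…+x_3 = 13 number C(13+2,2) = 105.
Subtract solutions that violate a single cap (substitute x_i' = x_i − (cap_i+1)): x_1 ≥ 9 gives C(6,2) = 15; x_2 ≥ 9 gives C(6,2) = 15; x_3 ≥ 4 gives C(11,2) = 55. Together 85.
Add back pairs where two caps are both exceeded: 0 + 1 + 1 = 2.
By inclusion–exclusion the count is 105 − 85 + 2 = 22.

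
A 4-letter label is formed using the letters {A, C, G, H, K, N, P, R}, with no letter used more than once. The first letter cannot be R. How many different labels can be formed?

1470

The first letter has 8−1 = 7 choices (anything except R).
The remaining 3 letters are filled from the other 7 symbols without repetition: 7 × 6 × 5 = 210.
Total: 7 × 210 = 1470.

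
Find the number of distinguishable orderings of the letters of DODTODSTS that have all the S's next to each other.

Treat the 2 copies of S as a single block. The multiset to arrange is then {SS, D, D, D, O, O, T, T}, 8 items in all.
That gives (8)!/(3!·2!·2!) = 1680 arrangements.

1680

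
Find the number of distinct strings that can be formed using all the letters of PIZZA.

The 5 letters of PIZZA have repeats: Z appearing twice.
Dividing 5! = 120 by 2! = 2 for the repeated letters gives 60.

60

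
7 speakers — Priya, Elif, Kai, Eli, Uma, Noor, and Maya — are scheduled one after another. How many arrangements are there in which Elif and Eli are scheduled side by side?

Glue Elif and Eli into one block (2 internal orders), leaving 6 units to arrange in a row.
That gives 2 × 6! = 2 × 720 = 1440.

1440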